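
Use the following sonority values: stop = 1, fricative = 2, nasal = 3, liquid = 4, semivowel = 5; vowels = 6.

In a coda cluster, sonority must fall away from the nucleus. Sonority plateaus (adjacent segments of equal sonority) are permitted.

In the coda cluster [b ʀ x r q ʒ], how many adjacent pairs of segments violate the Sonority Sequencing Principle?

3

/b/ — stop, sonority 1.
/ʀ/ — liquid, sonority 4.
/x/ — fricative, sonority 2.
/r/ — liquid, sonority 4.
/q/ — stop, sonority 1.
/ʒ/ — fricative, sonority 2.
/b/→/ʀ/: 1→4 (does not fall) — violation.
/ʀ/→/x/: 4→2 (falls) — ok.
/x/→/r/: 2→4 (does not fall) — violation.
/r/→/q/: 4→1 (falls) — ok.
/q/→/ʒ/: 1→2 (does not fall) — violation.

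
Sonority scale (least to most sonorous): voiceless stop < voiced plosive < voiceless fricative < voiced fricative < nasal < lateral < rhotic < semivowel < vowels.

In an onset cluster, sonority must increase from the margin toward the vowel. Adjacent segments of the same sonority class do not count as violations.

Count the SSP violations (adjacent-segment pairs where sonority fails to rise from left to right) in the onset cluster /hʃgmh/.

2

/h/ is a voiceless fricative (sonority 3).
/ʃ/ is a voiceless fricative (sonority 3).
/g/ is a voiced plosive (sonority 2).
/m/ is a nasal (sonority 5).
/h/ is a voiceless fricative (sonority 3).
/h/→/ʃ/: 3→3 (plateau, allowed) — ok.
/ʃ/→/g/: 3→2 (does not rise) — violation.
/g/→/m/: 2→5 (rises) — ok.
/m/→/h/: 5→3 (does not rise) — violation.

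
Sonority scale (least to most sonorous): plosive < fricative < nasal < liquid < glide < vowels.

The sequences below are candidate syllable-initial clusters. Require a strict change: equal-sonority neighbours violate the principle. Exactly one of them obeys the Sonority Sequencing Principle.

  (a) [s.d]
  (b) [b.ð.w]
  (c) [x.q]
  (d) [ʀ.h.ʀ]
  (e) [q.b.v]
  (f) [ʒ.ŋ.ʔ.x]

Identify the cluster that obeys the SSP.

b

(a) sonority 2-1: ill-formed.
(b) sonority 1-2-5: well-formed.
(c) sonority 2-1: ill-formed.
(d) sonority 4-2-4: ill-formed.
(e) sonority 1-1-2: ill-formed.
(f) sonority 2-3-1-2: ill-formed.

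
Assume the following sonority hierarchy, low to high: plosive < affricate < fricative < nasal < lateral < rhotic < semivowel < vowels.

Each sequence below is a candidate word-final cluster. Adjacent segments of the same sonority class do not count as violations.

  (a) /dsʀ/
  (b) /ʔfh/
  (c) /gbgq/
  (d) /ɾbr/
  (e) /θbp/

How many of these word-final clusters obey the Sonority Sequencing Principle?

(a) /dsʀ/: profile 1-3-6 — violates.
(b) /ʔfh/: profile 1-3-3 — violates.
(c) /gbgq/: profile 1-1-1-1 — obeys.
(d) /ɾbr/: profile 6-1-6 — violates.
(e) /θbp/: profile 3-1-1 — obeys.

2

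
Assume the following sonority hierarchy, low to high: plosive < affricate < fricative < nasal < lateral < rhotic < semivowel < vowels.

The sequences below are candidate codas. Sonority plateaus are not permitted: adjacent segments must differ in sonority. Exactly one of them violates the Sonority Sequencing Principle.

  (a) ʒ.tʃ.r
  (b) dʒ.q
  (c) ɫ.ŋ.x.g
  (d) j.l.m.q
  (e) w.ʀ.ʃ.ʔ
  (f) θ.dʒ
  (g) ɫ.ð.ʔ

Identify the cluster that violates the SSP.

(a) ʒ.tʃ.r: profile 3-2-6 — violates.
(b) dʒ.q: profile 2-1 — obeys.
(c) ɫ.ŋ.x.g: profile 5-4-3-1 — obeys.
(d) j.l.m.q: profile 7-5-4-1 — obeys.
(e) w.ʀ.ʃ.ʔ: profile 7-6-3-1 — obeys.
(f) θ.dʒ: profile 3-2 — obeys.
(g) ɫ.ð.ʔ: profile 5-3-1 — obeys.

a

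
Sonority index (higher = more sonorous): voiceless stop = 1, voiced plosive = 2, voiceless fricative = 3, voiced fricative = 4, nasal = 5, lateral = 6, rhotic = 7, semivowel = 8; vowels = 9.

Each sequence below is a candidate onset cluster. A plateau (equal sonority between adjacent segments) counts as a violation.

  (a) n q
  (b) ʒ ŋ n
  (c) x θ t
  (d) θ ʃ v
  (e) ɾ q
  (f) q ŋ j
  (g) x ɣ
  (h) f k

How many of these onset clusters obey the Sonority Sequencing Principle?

(a) n q: profile 5-1 — violates.
(b) ʒ ŋ n: profile 4-5-5 — violates.
(c) x θ t: profile 3-3-1 — violates.
(d) θ ʃ v: profile 3-3-4 — violates.
(e) ɾ q: profile 7-1 — violates.
(f) q ŋ j: profile 1-5-8 — obeys.
(g) x ɣ: profile 3-4 — obeys.
(h) f k: profile 3-1 — violates.

2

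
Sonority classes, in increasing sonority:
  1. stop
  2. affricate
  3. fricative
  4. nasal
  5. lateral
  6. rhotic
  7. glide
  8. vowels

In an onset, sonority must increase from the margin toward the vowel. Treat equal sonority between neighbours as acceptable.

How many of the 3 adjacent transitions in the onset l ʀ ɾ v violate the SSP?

/l/: lateral = 5.
/ʀ/: rhotic = 6.
/ɾ/: rhotic = 6.
/v/: fricative = 3.
/l/→/ʀ/: 5→6 (rises) — ok.
/ʀ/→/ɾ/: 6→6 (plateau, allowed) — ok.
/ɾ/→/v/: 6→3 (does not rise) — violation.

1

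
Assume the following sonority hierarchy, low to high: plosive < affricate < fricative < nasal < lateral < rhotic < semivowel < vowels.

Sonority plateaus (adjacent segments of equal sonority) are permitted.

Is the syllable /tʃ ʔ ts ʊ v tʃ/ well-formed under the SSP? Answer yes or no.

no

Onset: /tʃ/ is an affricate (sonority 2), /ʔ/ is a plosive (sonority 1), /ts/ is an affricate (sonority 2); then the nucleus /ʊ/ (sonority 8).
Onset profile 2-1-2-8 — does not rise throughout.
Coda: /v/ is a fricative (sonority 3), /tʃ/ is an affricate (sonority 2).
Coda profile 8-3-2 — falls from the nucleus.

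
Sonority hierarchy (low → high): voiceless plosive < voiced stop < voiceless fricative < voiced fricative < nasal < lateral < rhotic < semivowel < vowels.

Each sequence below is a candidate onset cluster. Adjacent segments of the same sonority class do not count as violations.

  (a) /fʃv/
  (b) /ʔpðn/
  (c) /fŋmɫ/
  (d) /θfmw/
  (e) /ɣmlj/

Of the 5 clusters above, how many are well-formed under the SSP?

(a) /fʃv/: profile 3-3-4 — obeys.
(b) /ʔpðn/: profile 1-1-4-5 — obeys.
(c) /fŋmɫ/: profile 3-5-5-6 — obeys.
(d) /θfmw/: profile 3-3-5-8 — obeys.
(e) /ɣmlj/: profile 4-5-6-8 — obeys.

5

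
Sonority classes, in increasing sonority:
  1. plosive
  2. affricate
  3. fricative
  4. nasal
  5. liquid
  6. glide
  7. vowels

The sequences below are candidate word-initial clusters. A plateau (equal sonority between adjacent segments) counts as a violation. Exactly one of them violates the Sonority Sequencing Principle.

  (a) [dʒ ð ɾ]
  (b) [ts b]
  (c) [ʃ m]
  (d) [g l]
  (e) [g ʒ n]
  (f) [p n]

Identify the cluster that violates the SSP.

b

(a) sonority 2-3-5: well-formed.
(b) sonority 2-1: ill-formed.
(c) sonority 3-4: well-formed.
(d) sonority 1-5: well-formed.
(e) sonority 1-3-4: well-formed.
(f) sonority 1-4: well-formed.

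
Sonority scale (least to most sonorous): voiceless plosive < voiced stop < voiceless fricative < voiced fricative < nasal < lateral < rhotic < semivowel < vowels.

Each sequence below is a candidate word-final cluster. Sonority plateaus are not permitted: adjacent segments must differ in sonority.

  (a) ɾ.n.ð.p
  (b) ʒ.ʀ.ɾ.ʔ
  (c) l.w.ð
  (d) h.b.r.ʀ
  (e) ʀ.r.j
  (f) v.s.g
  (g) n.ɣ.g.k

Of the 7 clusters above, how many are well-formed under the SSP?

3

(a) ɾ.n.ð.p: profile 7-5-4-1 — obeys.
(b) ʒ.ʀ.ɾ.ʔ: profile 4-7-7-1 — violates.
(c) l.w.ð: profile 6-8-4 — violates.
(d) h.b.r.ʀ: profile 3-2-7-7 — violates.
(e) ʀ.r.j: profile 7-7-8 — violates.
(f) v.s.g: profile 4-3-2 — obeys.
(g) n.ɣ.g.k: profile 5-4-2-1 — obeys.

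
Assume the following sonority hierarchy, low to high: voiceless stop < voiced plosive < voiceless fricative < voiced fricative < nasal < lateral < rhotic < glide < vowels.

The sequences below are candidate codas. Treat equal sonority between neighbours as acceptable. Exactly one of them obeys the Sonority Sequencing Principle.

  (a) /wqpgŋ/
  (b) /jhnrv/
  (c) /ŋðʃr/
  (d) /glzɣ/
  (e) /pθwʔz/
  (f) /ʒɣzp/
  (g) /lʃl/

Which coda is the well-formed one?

f

(a) 8-1-1-2-5 → violates
(b) 8-3-5-7-4 → violates
(c) 5-4-3-7 → violates
(d) 2-6-4-4 → violates
(e) 1-3-8-1-4 → violates
(f) 4-4-4-1 → obeys
(g) 6-3-6 → violates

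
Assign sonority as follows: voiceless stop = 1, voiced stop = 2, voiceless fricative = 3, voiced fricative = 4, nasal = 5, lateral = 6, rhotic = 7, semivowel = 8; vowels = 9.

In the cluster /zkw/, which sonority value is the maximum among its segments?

8

/z/ is a voiced fricative (sonority 4).
/k/ is a voiceless stop (sonority 1).
/w/ is a semivowel (sonority 8).
The maximum is 8.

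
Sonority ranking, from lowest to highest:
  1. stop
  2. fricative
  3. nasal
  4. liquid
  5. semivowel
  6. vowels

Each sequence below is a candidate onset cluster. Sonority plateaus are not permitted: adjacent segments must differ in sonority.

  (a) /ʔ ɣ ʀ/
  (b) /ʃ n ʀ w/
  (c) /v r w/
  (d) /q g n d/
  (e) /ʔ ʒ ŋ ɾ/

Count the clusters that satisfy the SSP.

(a) 1-2-4 → obeys
(b) 2-3-4-5 → obeys
(c) 2-4-5 → obeys
(d) 1-1-3-1 → violates
(e) 1-2-3-4 → obeys

4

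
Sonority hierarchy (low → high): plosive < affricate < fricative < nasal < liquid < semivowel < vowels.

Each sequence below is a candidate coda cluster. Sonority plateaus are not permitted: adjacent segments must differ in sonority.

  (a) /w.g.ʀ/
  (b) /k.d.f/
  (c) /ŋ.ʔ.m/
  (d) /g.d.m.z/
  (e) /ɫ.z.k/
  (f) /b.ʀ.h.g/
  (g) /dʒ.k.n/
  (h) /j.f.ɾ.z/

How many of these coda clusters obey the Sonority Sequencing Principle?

(a) /w.g.ʀ/: profile 6-1-5 — violates.
(b) /k.d.f/: profile 1-1-3 — violates.
(c) /ŋ.ʔ.m/: profile 4-1-4 — violates.
(d) /g.d.m.z/: profile 1-1-4-3 — violates.
(e) /ɫ.z.k/: profile 5-3-1 — obeys.
(f) /b.ʀ.h.g/: profile 1-5-3-1 — violates.
(g) /dʒ.k.n/: profile 2-1-4 — violates.
(h) /j.f.ɾ.z/: profile 6-3-5-3 — violates.

1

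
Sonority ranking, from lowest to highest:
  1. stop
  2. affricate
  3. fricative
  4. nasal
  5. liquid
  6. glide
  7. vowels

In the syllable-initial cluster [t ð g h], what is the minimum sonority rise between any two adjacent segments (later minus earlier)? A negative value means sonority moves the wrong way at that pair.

/t/ — stop, sonority 1.
/ð/ — fricative, sonority 3.
/g/ — stop, sonority 1.
/h/ — fricative, sonority 3.
/t/→/ð/: change +2.
/ð/→/g/: change -2.
/g/→/h/: change +2.
Minimum = -2.

-2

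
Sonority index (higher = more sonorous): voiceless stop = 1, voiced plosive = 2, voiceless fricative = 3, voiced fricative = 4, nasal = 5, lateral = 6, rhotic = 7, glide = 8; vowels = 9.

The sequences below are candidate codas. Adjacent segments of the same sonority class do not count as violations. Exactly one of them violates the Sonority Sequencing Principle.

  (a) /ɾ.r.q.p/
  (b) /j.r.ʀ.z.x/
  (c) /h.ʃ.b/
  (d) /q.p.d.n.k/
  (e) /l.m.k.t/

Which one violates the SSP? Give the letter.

d

(a) 7-7-1-1 → obeys
(b) 8-7-7-4-3 → obeys
(c) 3-3-2 → obeys
(d) 1-1-2-5-1 → violates
(e) 6-5-1-1 → obeys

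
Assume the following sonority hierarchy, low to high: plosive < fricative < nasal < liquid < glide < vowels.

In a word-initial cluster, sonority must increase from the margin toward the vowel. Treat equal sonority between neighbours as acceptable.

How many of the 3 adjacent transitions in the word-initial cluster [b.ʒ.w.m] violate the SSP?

1

/b/ is a plosive (sonority 1).
/ʒ/ is a fricative (sonority 2).
/w/ is a glide (sonority 5).
/m/ is a nasal (sonority 3).
/b/→/ʒ/: 1→2 (rises) — ok.
/ʒ/→/w/: 2→5 (rises) — ok.
/w/→/m/: 5→3 (does not rise) — violation.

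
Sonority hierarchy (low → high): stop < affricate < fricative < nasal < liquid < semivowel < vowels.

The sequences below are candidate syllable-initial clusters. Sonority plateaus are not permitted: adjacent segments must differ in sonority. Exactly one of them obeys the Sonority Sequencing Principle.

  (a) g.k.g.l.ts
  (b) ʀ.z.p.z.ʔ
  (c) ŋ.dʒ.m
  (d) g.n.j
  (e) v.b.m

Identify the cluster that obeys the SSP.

d

(a) 1-1-1-5-2 → violates
(b) 5-3-1-3-1 → violates
(c) 4-2-4 → violates
(d) 1-4-6 → obeys
(e) 3-1-4 → violates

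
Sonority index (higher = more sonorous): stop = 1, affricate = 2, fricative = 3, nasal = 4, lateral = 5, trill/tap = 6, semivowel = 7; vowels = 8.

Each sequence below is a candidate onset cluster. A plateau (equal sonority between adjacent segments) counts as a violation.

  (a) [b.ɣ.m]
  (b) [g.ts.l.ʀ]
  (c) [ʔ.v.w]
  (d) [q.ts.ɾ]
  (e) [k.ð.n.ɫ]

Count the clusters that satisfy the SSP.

5

(a) 1-3-4 → obeys
(b) 1-2-5-6 → obeys
(c) 1-3-7 → obeys
(d) 1-2-6 → obeys
(e) 1-3-4-5 → obeys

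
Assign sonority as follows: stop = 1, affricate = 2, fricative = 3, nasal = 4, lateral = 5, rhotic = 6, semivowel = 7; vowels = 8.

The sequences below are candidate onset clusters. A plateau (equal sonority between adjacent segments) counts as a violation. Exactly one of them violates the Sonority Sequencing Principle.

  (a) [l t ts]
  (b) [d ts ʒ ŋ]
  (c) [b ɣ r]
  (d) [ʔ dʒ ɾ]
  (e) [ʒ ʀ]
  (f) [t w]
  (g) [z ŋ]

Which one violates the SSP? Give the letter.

a

(a) [l t ts]: profile 5-1-2 — violates.
(b) [d ts ʒ ŋ]: profile 1-2-3-4 — obeys.
(c) [b ɣ r]: profile 1-3-6 — obeys.
(d) [ʔ dʒ ɾ]: profile 1-2-6 — obeys.
(e) [ʒ ʀ]: profile 3-6 — obeys.
(f) [t w]: profile 1-7 — obeys.
(g) [z ŋ]: profile 3-4 — obeys.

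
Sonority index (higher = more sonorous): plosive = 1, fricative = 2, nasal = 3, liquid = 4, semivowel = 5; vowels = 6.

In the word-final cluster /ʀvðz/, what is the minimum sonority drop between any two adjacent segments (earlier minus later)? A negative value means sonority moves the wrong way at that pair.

0

/ʀ/ — liquid, sonority 4.
/v/ — fricative, sonority 2.
/ð/ — fricative, sonority 2.
/z/ — fricative, sonority 2.
/ʀ/→/v/: change +2.
/v/→/ð/: change +0.
/ð/→/z/: change +0.
Minimum = 0.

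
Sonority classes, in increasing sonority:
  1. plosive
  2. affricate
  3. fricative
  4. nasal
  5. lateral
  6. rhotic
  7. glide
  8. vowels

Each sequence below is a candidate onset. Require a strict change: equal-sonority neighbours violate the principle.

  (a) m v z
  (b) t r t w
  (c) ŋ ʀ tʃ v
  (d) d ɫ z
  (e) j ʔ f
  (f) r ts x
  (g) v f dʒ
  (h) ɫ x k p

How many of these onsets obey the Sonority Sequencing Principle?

0

(a) 4-3-3 → violates
(b) 1-6-1-7 → violates
(c) 4-6-2-3 → violates
(d) 1-5-3 → violates
(e) 7-1-3 → violates
(f) 6-2-3 → violates
(g) 3-3-2 → violates
(h) 5-3-1-1 → violates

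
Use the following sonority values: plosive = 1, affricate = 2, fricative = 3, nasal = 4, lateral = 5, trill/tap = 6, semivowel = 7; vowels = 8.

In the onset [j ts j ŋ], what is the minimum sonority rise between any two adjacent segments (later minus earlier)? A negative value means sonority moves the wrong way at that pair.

/j/: semivowel = 7.
/ts/: affricate = 2.
/j/: semivowel = 7.
/ŋ/: nasal = 4.
/j/→/ts/: change -5.
/ts/→/j/: change +5.
/j/→/ŋ/: change -3.
Minimum = -5.

-5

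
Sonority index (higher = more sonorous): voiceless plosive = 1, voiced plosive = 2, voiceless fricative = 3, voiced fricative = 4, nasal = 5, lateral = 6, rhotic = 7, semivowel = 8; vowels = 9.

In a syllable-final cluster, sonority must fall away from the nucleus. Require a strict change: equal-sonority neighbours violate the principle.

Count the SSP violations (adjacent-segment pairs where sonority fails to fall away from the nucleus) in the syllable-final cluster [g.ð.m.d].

2

/g/ — voiced plosive, sonority 2.
/ð/ — voiced fricative, sonority 4.
/m/ — nasal, sonority 5.
/d/ — voiced plosive, sonority 2.
/g/→/ð/: 2→4 (does not fall) — violation.
/ð/→/m/: 4→5 (does not fall) — violation.
/m/→/d/: 5→2 (falls) — ok.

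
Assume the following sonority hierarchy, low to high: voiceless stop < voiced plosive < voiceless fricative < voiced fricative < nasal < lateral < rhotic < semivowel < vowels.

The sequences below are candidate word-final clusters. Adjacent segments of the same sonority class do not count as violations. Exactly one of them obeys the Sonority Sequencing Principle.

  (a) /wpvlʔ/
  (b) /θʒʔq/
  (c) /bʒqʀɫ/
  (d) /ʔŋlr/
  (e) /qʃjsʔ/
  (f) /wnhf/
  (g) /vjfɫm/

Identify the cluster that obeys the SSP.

(a) sonority 8-1-4-6-1: ill-formed.
(b) sonority 3-4-1-1: ill-formed.
(c) sonority 2-4-1-7-6: ill-formed.
(d) sonority 1-5-6-7: ill-formed.
(e) sonority 1-3-8-3-1: ill-formed.
(f) sonority 8-5-3-3: well-formed.
(g) sonority 4-8-3-6-5: ill-formed.

f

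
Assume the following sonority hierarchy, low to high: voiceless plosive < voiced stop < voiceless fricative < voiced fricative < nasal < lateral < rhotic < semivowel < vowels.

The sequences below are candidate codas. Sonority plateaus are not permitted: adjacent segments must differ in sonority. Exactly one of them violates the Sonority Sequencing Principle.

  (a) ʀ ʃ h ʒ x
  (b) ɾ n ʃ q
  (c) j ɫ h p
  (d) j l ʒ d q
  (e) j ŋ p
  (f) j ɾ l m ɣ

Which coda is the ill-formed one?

a

(a) 7-3-3-4-3 → violates
(b) 7-5-3-1 → obeys
(c) 8-6-3-1 → obeys
(d) 8-6-4-2-1 → obeys
(e) 8-5-1 → obeys
(f) 8-7-6-5-4 → obeys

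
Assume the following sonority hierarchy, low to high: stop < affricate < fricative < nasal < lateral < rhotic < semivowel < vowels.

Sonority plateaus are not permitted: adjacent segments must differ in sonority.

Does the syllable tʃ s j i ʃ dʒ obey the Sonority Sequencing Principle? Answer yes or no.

Onset: /tʃ/ is an affricate (sonority 2), /s/ is a fricative (sonority 3), /j/ is a semivowel (sonority 7); then the nucleus /i/ (sonority 8).
Onset profile 2-3-7-8 — rises to the nucleus.
Coda: /ʃ/ is a fricative (sonority 3), /dʒ/ is an affricate (sonority 2).
Coda profile 8-3-2 — falls from the nucleus.

yes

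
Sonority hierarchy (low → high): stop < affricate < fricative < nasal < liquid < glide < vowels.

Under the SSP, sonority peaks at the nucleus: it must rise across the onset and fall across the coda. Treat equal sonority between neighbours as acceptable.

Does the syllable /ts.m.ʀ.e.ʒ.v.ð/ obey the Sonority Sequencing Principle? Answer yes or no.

yes

Onset: /ts/ is an affricate (sonority 2), /m/ is a nasal (sonority 4), /ʀ/ is a liquid (sonority 5); then the nucleus /e/ (sonority 7).
Onset profile 2-4-5-7 — rises to the nucleus.
Coda: /ʒ/ is a fricative (sonority 3), /v/ is a fricative (sonority 3), /ð/ is a fricative (sonority 3).
Coda profile 7-3-3-3 — falls from the nucleus.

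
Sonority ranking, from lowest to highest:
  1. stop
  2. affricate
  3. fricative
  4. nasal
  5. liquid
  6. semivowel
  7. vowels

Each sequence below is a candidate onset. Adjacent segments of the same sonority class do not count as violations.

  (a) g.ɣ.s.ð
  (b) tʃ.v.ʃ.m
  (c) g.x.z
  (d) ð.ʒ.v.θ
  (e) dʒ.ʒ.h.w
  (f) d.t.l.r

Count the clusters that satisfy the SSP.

6

(a) 1-3-3-3 → obeys
(b) 2-3-3-4 → obeys
(c) 1-3-3 → obeys
(d) 3-3-3-3 → obeys
(e) 2-3-3-6 → obeys
(f) 1-1-5-5 → obeys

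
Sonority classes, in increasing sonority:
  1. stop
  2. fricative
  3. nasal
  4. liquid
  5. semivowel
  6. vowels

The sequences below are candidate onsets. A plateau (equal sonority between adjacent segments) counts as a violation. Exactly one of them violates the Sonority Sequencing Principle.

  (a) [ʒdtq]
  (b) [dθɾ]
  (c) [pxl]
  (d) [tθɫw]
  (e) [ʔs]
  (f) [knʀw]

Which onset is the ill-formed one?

a

(a) [ʒdtq]: profile 2-1-1-1 — violates.
(b) [dθɾ]: profile 1-2-4 — obeys.
(c) [pxl]: profile 1-2-4 — obeys.
(d) [tθɫw]: profile 1-2-4-5 — obeys.
(e) [ʔs]: profile 1-2 — obeys.
(f) [knʀw]: profile 1-3-4-5 — obeys.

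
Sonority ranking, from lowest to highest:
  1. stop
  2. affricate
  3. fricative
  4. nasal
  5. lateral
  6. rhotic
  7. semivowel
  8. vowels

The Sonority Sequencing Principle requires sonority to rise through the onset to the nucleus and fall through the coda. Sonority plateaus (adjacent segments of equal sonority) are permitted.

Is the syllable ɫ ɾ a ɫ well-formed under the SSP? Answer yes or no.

Onset: /ɫ/ is a lateral (sonority 5), /ɾ/ is a rhotic (sonority 6); then the nucleus /a/ (sonority 8).
Onset profile 5-6-8 — rises to the nucleus.
Coda: /ɫ/ is a lateral (sonority 5).
Coda profile 8-5 — falls from the nucleus.

yes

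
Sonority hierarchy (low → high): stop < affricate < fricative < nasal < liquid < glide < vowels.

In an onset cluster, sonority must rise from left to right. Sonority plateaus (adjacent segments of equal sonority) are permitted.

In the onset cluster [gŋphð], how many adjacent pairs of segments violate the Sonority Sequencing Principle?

1

/g/: stop = 1.
/ŋ/: nasal = 4.
/p/: stop = 1.
/h/: fricative = 3.
/ð/: fricative = 3.
/g/→/ŋ/: 1→4 (rises) — ok.
/ŋ/→/p/: 4→1 (does not rise) — violation.
/p/→/h/: 1→3 (rises) — ok.
/h/→/ð/: 3→3 (plateau, allowed) — ok.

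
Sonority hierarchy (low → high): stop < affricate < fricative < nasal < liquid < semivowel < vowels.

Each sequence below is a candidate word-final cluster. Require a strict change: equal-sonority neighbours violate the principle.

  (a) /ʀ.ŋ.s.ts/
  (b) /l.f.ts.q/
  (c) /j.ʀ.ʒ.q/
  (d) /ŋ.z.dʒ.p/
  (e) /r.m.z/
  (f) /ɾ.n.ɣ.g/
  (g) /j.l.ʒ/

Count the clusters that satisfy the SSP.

7

(a) 5-4-3-2 → obeys
(b) 5-3-2-1 → obeys
(c) 6-5-3-1 → obeys
(d) 4-3-2-1 → obeys
(e) 5-4-3 → obeys
(f) 5-4-3-1 → obeys
(g) 6-5-3 → obeys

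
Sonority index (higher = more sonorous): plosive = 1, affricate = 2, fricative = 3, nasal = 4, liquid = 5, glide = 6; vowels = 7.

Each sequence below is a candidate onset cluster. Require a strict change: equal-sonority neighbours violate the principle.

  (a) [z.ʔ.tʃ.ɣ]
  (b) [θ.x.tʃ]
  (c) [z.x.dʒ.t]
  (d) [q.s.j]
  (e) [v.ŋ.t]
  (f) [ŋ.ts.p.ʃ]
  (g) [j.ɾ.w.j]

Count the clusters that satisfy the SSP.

(a) [z.ʔ.tʃ.ɣ]: profile 3-1-2-3 — violates.
(b) [θ.x.tʃ]: profile 3-3-2 — violates.
(c) [z.x.dʒ.t]: profile 3-3-2-1 — violates.
(d) [q.s.j]: profile 1-3-6 — obeys.
(e) [v.ŋ.t]: profile 3-4-1 — violates.
(f) [ŋ.ts.p.ʃ]: profile 4-2-1-3 — violates.
(g) [j.ɾ.w.j]: profile 6-5-6-6 — violates.

1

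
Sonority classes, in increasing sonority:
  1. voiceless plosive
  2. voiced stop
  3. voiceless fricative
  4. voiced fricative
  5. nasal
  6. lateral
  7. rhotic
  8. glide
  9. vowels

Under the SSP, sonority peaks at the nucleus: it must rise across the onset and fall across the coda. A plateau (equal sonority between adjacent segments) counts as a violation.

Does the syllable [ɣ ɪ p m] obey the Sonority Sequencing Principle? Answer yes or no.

no

Onset: /ɣ/ is a voiced fricative (sonority 4); then the nucleus /ɪ/ (sonority 9).
Onset profile 4-9 — rises to the nucleus.
Coda: /p/ is a voiceless plosive (sonority 1), /m/ is a nasal (sonority 5).
Coda profile 9-1-5 — does not strictly fall throughout.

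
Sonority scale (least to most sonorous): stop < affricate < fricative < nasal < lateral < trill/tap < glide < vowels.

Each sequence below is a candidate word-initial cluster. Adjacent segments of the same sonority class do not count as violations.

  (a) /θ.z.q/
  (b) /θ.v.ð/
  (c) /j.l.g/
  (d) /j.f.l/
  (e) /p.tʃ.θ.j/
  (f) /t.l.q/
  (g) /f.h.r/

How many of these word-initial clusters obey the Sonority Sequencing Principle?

3

(a) sonority 3-3-1: ill-formed.
(b) sonority 3-3-3: well-formed.
(c) sonority 7-5-1: ill-formed.
(d) sonority 7-3-5: ill-formed.
(e) sonority 1-2-3-7: well-formed.
(f) sonority 1-5-1: ill-formed.
(g) sonority 3-3-6: well-formed.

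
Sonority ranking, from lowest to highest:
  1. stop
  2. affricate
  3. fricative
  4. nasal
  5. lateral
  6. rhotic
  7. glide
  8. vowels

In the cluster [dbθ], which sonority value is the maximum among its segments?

3

/d/ — stop, sonority 1.
/b/ — stop, sonority 1.
/θ/ — fricative, sonority 3.
The maximum is 3.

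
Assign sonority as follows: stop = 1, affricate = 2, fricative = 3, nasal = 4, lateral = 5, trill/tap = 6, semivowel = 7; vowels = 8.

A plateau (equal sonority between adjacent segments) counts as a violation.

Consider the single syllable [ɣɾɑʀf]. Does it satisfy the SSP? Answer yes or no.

Onset: /ɣ/ is a fricative (sonority 3), /ɾ/ is a trill/tap (sonority 6); then the nucleus /ɑ/ (sonority 8).
Onset profile 3-6-8 — rises to the nucleus.
Coda: /ʀ/ is a trill/tap (sonority 6), /f/ is a fricative (sonority 3).
Coda profile 8-6-3 — falls from the nucleus.

yes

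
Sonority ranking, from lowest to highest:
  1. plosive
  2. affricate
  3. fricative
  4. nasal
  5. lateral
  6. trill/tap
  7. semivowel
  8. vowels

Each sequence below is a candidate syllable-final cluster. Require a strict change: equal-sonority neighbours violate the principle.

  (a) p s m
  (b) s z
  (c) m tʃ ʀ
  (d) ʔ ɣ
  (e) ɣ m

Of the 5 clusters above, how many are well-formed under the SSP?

0

(a) sonority 1-3-4: ill-formed.
(b) sonority 3-3: ill-formed.
(c) sonority 4-2-6: ill-formed.
(d) sonority 1-3: ill-formed.
(e) sonority 3-4: ill-formed.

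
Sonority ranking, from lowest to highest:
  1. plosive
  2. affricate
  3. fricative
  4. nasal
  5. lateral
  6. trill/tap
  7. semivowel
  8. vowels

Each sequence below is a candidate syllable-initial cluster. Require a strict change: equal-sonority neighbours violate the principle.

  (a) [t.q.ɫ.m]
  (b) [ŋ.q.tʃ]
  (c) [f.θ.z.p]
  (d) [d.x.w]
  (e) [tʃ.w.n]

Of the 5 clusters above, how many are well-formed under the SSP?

1

(a) 1-1-5-4 → violates
(b) 4-1-2 → violates
(c) 3-3-3-1 → violates
(d) 1-3-7 → obeys
(e) 2-7-4 → violates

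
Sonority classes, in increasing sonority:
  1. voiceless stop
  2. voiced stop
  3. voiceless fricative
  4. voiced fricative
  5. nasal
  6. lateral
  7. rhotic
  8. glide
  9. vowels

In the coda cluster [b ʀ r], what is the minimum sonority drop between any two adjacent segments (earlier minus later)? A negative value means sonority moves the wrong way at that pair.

-5

/b/ is a voiced stop (sonority 2).
/ʀ/ is a rhotic (sonority 7).
/r/ is a rhotic (sonority 7).
/b/→/ʀ/: change -5.
/ʀ/→/r/: change +0.
Minimum = -5.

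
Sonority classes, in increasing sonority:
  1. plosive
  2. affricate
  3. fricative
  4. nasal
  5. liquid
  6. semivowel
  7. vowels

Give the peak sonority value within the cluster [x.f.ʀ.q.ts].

5

/x/ — fricative, sonority 3.
/f/ — fricative, sonority 3.
/ʀ/ — liquid, sonority 5.
/q/ — plosive, sonority 1.
/ts/ — affricate, sonority 2.
The maximum is 5.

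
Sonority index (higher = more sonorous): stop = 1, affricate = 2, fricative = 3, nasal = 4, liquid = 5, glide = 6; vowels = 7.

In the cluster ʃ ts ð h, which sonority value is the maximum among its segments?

3

/ʃ/ is a fricative (sonority 3).
/ts/ is an affricate (sonority 2).
/ð/ is a fricative (sonority 3).
/h/ is a fricative (sonority 3).
The maximum is 3.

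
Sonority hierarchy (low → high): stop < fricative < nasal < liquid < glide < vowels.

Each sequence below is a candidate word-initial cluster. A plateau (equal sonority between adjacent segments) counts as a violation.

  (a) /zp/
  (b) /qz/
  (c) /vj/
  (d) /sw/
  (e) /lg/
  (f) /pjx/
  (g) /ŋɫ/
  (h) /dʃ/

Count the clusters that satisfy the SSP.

5

(a) /zp/: profile 2-1 — violates.
(b) /qz/: profile 1-2 — obeys.
(c) /vj/: profile 2-5 — obeys.
(d) /sw/: profile 2-5 — obeys.
(e) /lg/: profile 4-1 — violates.
(f) /pjx/: profile 1-5-2 — violates.
(g) /ŋɫ/: profile 3-4 — obeys.
(h) /dʃ/: profile 1-2 — obeys.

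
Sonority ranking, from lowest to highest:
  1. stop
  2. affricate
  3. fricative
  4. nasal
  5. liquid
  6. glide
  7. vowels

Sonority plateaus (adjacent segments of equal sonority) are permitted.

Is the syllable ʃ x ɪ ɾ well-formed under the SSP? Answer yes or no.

Onset: /ʃ/ is a fricative (sonority 3), /x/ is a fricative (sonority 3); then the nucleus /ɪ/ (sonority 7).
Onset profile 3-3-7 — rises to the nucleus.
Coda: /ɾ/ is a liquid (sonority 5).
Coda profile 7-5 — falls from the nucleus.

yes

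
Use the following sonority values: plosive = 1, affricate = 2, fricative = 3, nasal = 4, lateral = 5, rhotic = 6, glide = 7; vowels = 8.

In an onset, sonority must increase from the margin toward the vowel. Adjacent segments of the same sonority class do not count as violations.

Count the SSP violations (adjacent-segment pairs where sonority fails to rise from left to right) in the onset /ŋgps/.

1

/ŋ/ — nasal, sonority 4.
/g/ — plosive, sonority 1.
/p/ — plosive, sonority 1.
/s/ — fricative, sonority 3.
/ŋ/→/g/: 4→1 (does not rise) — violation.
/g/→/p/: 1→1 (plateau, allowed) — ok.
/p/→/s/: 1→3 (rises) — ok.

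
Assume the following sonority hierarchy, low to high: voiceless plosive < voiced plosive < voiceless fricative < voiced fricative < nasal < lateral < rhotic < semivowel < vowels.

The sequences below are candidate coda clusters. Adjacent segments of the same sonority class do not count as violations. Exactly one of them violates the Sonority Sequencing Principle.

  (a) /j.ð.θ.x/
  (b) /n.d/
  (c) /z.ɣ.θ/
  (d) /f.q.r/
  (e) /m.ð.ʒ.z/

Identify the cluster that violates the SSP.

d

(a) /j.ð.θ.x/: profile 8-4-3-3 — obeys.
(b) /n.d/: profile 5-2 — obeys.
(c) /z.ɣ.θ/: profile 4-4-3 — obeys.
(d) /f.q.r/: profile 3-1-7 — violates.
(e) /m.ð.ʒ.z/: profile 5-4-4-4 — obeys.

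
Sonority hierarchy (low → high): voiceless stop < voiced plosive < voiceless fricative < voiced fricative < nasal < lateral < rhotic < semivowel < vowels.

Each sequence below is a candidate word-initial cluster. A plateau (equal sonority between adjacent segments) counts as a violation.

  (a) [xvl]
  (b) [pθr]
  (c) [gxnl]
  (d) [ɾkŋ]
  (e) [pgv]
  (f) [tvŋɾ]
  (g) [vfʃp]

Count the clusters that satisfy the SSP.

5

(a) [xvl]: profile 3-4-6 — obeys.
(b) [pθr]: profile 1-3-7 — obeys.
(c) [gxnl]: profile 2-3-5-6 — obeys.
(d) [ɾkŋ]: profile 7-1-5 — violates.
(e) [pgv]: profile 1-2-4 — obeys.
(f) [tvŋɾ]: profile 1-4-5-7 — obeys.
(g) [vfʃp]: profile 4-3-3-1 — violates.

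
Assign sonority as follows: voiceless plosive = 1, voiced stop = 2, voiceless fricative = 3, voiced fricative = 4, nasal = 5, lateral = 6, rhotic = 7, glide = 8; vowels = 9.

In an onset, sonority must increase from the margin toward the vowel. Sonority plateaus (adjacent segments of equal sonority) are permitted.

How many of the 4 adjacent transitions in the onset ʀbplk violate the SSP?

3

/ʀ/ — rhotic, sonority 7.
/b/ — voiced stop, sonority 2.
/p/ — voiceless plosive, sonority 1.
/l/ — lateral, sonority 6.
/k/ — voiceless plosive, sonority 1.
/ʀ/→/b/: 7→2 (does not rise) — violation.
/b/→/p/: 2→1 (does not rise) — violation.
/p/→/l/: 1→6 (rises) — ok.
/l/→/k/: 6→1 (does not rise) — violation.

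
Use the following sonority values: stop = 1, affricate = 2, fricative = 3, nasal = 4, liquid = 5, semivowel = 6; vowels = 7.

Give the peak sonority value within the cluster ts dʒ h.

/ts/ — affricate, sonority 2.
/dʒ/ — affricate, sonority 2.
/h/ — fricative, sonority 3.
The maximum is 3.

3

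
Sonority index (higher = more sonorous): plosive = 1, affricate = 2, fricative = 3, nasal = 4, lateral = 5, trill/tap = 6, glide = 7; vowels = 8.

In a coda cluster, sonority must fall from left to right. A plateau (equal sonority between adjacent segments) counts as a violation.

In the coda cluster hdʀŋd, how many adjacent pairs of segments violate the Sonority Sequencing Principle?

1

/h/ — fricative, sonority 3.
/d/ — plosive, sonority 1.
/ʀ/ — trill/tap, sonority 6.
/ŋ/ — nasal, sonority 4.
/d/ — plosive, sonority 1.
/h/→/d/: 3→1 (falls) — ok.
/d/→/ʀ/: 1→6 (does not fall) — violation.
/ʀ/→/ŋ/: 6→4 (falls) — ok.
/ŋ/→/d/: 4→1 (falls) — ok.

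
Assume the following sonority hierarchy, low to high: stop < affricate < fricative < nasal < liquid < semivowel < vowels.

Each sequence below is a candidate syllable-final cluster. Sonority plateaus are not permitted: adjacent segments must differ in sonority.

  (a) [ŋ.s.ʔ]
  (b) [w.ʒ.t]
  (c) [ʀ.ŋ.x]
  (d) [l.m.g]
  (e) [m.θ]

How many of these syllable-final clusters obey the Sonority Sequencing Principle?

5

(a) sonority 4-3-1: well-formed.
(b) sonority 6-3-1: well-formed.
(c) sonority 5-4-3: well-formed.
(d) sonority 5-4-1: well-formed.
(e) sonority 4-3: well-formed.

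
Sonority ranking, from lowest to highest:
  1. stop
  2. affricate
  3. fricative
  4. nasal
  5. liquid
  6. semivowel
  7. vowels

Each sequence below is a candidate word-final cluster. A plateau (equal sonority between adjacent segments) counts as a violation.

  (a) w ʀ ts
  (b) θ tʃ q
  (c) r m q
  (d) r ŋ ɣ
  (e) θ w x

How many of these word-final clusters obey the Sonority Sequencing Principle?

(a) w ʀ ts: profile 6-5-2 — obeys.
(b) θ tʃ q: profile 3-2-1 — obeys.
(c) r m q: profile 5-4-1 — obeys.
(d) r ŋ ɣ: profile 5-4-3 — obeys.
(e) θ w x: profile 3-6-3 — violates.

4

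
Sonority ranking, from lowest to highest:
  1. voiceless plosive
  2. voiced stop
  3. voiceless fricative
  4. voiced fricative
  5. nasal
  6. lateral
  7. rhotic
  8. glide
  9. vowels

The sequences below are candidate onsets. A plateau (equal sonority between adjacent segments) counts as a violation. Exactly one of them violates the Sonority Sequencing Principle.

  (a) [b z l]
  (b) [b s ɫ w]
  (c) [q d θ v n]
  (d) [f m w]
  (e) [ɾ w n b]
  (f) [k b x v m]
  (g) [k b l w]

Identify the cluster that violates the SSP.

e

(a) sonority 2-4-6: well-formed.
(b) sonority 2-3-6-8: well-formed.
(c) sonority 1-2-3-4-5: well-formed.
(d) sonority 3-5-8: well-formed.
(e) sonority 7-8-5-2: ill-formed.
(f) sonority 1-2-3-4-5: well-formed.
(g) sonority 1-2-6-8: well-formed.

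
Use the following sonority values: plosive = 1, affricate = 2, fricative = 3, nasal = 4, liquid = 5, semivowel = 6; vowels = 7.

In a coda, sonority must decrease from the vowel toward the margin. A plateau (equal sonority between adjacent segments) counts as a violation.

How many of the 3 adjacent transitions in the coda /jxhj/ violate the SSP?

/j/ is a semivowel (sonority 6).
/x/ is a fricative (sonority 3).
/h/ is a fricative (sonority 3).
/j/ is a semivowel (sonority 6).
/j/→/x/: 6→3 (falls) — ok.
/x/→/h/: 3→3 (plateau) — violation.
/h/→/j/: 3→6 (does not fall) — violation.

2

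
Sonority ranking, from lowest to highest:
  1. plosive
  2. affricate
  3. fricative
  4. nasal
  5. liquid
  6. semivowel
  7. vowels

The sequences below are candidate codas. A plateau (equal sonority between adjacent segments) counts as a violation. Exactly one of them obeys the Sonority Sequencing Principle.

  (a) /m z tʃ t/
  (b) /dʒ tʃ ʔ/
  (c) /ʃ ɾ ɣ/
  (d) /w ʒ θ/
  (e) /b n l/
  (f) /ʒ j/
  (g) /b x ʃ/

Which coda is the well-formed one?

(a) 4-3-2-1 → obeys
(b) 2-2-1 → violates
(c) 3-5-3 → violates
(d) 6-3-3 → violates
(e) 1-4-5 → violates
(f) 3-6 → violates
(g) 1-3-3 → violates

a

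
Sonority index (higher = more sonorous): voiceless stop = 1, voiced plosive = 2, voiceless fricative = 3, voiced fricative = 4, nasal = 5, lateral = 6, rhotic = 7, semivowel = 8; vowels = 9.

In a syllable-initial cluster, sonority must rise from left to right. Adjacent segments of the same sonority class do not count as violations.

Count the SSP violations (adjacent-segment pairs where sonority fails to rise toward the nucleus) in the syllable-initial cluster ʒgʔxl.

/ʒ/: voiced fricative = 4.
/g/: voiced plosive = 2.
/ʔ/: voiceless stop = 1.
/x/: voiceless fricative = 3.
/l/: lateral = 6.
/ʒ/→/g/: 4→2 (does not rise) — violation.
/g/→/ʔ/: 2→1 (does not rise) — violation.
/ʔ/→/x/: 1→3 (rises) — ok.
/x/→/l/: 3→6 (rises) — ok.

2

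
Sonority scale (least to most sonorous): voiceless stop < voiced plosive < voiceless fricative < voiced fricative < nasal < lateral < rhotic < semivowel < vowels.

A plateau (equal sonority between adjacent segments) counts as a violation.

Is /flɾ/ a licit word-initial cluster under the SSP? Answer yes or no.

yes

/f/ is a voiceless fricative (sonority 3).
/l/ is a lateral (sonority 6).
/ɾ/ is a rhotic (sonority 7).
The profile 3-6-7 strictly rises, so the word-initial cluster satisfies the SSP.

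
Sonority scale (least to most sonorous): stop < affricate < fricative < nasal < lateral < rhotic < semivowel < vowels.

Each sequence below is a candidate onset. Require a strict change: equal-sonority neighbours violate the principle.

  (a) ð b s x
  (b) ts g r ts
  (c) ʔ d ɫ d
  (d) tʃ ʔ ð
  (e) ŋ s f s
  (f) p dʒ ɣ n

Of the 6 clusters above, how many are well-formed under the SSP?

1

(a) ð b s x: profile 3-1-3-3 — violates.
(b) ts g r ts: profile 2-1-6-2 — violates.
(c) ʔ d ɫ d: profile 1-1-5-1 — violates.
(d) tʃ ʔ ð: profile 2-1-3 — violates.
(e) ŋ s f s: profile 4-3-3-3 — violates.
(f) p dʒ ɣ n: profile 1-2-3-4 — obeys.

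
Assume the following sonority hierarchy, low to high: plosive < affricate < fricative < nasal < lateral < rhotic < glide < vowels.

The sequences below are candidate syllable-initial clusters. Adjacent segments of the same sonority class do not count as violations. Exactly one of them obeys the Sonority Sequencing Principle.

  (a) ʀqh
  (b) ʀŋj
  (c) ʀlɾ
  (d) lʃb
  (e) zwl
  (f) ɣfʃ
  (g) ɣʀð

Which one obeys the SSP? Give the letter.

(a) 6-1-3 → violates
(b) 6-4-7 → violates
(c) 6-5-6 → violates
(d) 5-3-1 → violates
(e) 3-7-5 → violates
(f) 3-3-3 → obeys
(g) 3-6-3 → violates

f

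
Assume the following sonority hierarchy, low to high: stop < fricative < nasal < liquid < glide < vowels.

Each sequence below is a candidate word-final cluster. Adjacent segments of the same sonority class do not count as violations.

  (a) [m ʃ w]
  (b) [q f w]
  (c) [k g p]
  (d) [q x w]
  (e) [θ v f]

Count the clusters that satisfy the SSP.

2

(a) [m ʃ w]: profile 3-2-5 — violates.
(b) [q f w]: profile 1-2-5 — violates.
(c) [k g p]: profile 1-1-1 — obeys.
(d) [q x w]: profile 1-2-5 — violates.
(e) [θ v f]: profile 2-2-2 — obeys.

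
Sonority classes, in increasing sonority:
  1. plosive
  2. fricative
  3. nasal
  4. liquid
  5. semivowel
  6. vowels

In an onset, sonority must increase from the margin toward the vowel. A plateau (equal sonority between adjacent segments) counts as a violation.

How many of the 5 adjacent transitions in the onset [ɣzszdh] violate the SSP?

/ɣ/: fricative = 2.
/z/: fricative = 2.
/s/: fricative = 2.
/z/: fricative = 2.
/d/: plosive = 1.
/h/: fricative = 2.
/ɣ/→/z/: 2→2 (plateau) — violation.
/z/→/s/: 2→2 (plateau) — violation.
/s/→/z/: 2→2 (plateau) — violation.
/z/→/d/: 2→1 (does not rise) — violation.
/d/→/h/: 1→2 (rises) — ok.

4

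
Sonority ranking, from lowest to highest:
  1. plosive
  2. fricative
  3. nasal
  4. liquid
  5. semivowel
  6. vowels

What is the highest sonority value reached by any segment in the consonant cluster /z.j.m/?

/z/: fricative = 2.
/j/: semivowel = 5.
/m/: nasal = 3.
The maximum is 5.

5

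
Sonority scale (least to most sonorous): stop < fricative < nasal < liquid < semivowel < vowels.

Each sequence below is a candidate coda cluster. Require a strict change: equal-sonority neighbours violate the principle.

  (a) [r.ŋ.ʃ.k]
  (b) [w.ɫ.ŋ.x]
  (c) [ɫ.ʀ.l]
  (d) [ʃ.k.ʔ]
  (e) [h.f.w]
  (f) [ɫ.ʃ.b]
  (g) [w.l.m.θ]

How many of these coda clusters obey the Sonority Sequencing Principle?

(a) sonority 4-3-2-1: well-formed.
(b) sonority 5-4-3-2: well-formed.
(c) sonority 4-4-4: ill-formed.
(d) sonority 2-1-1: ill-formed.
(e) sonority 2-2-5: ill-formed.
(f) sonority 4-2-1: well-formed.
(g) sonority 5-4-3-2: well-formed.

4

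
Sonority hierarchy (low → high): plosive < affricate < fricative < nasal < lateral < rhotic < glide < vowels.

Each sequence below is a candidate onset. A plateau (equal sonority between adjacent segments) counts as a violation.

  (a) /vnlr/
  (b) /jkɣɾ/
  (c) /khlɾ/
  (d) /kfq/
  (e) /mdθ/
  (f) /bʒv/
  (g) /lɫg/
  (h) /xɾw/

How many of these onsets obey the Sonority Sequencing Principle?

3

(a) /vnlr/: profile 3-4-5-6 — obeys.
(b) /jkɣɾ/: profile 7-1-3-6 — violates.
(c) /khlɾ/: profile 1-3-5-6 — obeys.
(d) /kfq/: profile 1-3-1 — violates.
(e) /mdθ/: profile 4-1-3 — violates.
(f) /bʒv/: profile 1-3-3 — violates.
(g) /lɫg/: profile 5-5-1 — violates.
(h) /xɾw/: profile 3-6-7 — obeys.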